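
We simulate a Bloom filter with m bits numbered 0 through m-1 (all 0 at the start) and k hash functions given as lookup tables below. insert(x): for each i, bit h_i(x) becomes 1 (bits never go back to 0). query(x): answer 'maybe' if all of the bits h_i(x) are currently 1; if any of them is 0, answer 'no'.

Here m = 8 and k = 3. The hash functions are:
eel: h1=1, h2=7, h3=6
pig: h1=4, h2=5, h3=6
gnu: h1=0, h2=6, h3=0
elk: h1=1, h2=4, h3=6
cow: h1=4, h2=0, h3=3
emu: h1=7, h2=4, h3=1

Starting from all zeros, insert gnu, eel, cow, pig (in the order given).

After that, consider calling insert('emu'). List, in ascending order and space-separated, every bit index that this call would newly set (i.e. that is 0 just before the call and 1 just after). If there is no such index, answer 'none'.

Answer: none

Derivation:
Start: bits=00000000
After insert 'gnu': sets bits 0 6 -> bits=10000010
After insert 'eel': sets bits 1 6 7 -> bits=11000011
After insert 'cow': sets bits 0 3 4 -> bits=11011011
After insert 'pig': sets bits 4 5 6 -> bits=11011111
insert 'emu' would touch bits 1 4 7; currently bit1=1, bit4=1, bit7=1
Bits that are 0 among those (would change 0->1): none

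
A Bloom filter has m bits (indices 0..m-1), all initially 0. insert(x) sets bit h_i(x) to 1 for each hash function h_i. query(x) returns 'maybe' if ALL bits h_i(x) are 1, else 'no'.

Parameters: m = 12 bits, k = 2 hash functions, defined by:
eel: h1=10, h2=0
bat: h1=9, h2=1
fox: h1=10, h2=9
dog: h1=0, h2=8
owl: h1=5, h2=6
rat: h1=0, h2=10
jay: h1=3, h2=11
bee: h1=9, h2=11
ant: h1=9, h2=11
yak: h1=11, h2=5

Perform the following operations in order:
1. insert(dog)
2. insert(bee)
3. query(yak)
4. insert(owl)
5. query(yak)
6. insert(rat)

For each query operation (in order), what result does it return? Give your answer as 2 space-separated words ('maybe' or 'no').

Start: bits=000000000000
Op 1: insert dog -> sets bits 0 8 -> bits=100000001000
Op 2: insert bee -> sets bits 9 11 -> bits=100000001101
Op 3: query yak -> checks bit5=0, bit11=1 (has a 0) -> no
Op 4: insert owl -> sets bits 5 6 -> bits=100001101101
Op 5: query yak -> checks bit5=1, bit11=1 (all 1) -> maybe
Op 6: insert rat -> sets bits 0 10 -> bits=100001101111
Query results in order: no maybe

Answer: no maybe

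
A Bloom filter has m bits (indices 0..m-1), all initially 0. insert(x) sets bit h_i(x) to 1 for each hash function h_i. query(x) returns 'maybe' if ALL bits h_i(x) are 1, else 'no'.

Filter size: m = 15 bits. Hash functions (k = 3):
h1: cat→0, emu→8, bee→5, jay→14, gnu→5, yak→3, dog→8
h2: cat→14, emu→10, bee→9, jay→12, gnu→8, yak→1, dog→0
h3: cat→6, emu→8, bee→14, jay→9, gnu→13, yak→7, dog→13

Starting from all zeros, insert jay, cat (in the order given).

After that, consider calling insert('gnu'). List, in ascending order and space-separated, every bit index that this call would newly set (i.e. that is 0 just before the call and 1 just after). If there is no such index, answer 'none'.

Answer: 5 8 13

Derivation:
Start: bits=000000000000000
After insert 'jay': sets bits 9 12 14 -> bits=000000000100101
After insert 'cat': sets bits 0 6 14 -> bits=100000100100101
insert 'gnu' would touch bits 5 8 13; currently bit5=0, bit8=0, bit13=0
Bits that are 0 among those (would change 0->1): 5 8 13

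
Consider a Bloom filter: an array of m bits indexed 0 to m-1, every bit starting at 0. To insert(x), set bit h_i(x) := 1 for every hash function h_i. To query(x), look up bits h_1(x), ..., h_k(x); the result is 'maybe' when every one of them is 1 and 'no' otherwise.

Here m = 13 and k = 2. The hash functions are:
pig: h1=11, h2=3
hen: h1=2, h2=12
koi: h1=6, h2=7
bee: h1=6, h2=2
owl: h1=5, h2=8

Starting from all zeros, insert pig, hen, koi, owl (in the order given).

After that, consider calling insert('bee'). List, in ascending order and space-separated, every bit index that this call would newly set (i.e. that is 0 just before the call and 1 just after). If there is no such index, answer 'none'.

Start: bits=0000000000000
After insert 'pig': sets bits 3 11 -> bits=0001000000010
After insert 'hen': sets bits 2 12 -> bits=0011000000011
After insert 'koi': sets bits 6 7 -> bits=0011001100011
After insert 'owl': sets bits 5 8 -> bits=0011011110011
insert 'bee' would touch bits 2 6; currently bit2=1, bit6=1
Bits that are 0 among those (would change 0->1): none

Answer: none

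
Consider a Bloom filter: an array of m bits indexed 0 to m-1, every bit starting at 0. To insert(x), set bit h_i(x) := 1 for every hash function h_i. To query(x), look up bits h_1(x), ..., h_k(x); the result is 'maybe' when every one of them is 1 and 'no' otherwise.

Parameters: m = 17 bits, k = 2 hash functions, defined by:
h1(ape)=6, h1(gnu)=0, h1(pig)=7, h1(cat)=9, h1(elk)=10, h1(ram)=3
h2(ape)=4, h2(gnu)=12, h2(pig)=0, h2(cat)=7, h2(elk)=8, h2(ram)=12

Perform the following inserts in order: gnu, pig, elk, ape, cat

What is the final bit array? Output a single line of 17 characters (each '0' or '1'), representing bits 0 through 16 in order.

Answer: 10001011111010000

Derivation:
Start: bits=00000000000000000
After insert 'gnu': sets bits 0 12 -> bits=10000000000010000
After insert 'pig': sets bits 0 7 -> bits=10000001000010000
After insert 'elk': sets bits 8 10 -> bits=10000001101010000
After insert 'ape': sets bits 4 6 -> bits=10001011101010000
After insert 'cat': sets bits 7 9 -> bits=10001011111010000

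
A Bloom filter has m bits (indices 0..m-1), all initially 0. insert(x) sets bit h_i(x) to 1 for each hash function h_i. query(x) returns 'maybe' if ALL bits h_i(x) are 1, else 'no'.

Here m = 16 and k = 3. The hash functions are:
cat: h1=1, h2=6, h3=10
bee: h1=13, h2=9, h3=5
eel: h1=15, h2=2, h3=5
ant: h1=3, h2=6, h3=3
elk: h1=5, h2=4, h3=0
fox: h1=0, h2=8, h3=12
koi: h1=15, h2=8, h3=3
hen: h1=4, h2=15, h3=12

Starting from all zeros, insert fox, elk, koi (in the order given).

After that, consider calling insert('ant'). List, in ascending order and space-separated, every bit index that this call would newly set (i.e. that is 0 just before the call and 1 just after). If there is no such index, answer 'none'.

Answer: 6

Derivation:
Start: bits=0000000000000000
After insert 'fox': sets bits 0 8 12 -> bits=1000000010001000
After insert 'elk': sets bits 0 4 5 -> bits=1000110010001000
After insert 'koi': sets bits 3 8 15 -> bits=1001110010001001
insert 'ant' would touch bits 3 6; currently bit3=1, bit6=0
Bits that are 0 among those (would change 0->1): 6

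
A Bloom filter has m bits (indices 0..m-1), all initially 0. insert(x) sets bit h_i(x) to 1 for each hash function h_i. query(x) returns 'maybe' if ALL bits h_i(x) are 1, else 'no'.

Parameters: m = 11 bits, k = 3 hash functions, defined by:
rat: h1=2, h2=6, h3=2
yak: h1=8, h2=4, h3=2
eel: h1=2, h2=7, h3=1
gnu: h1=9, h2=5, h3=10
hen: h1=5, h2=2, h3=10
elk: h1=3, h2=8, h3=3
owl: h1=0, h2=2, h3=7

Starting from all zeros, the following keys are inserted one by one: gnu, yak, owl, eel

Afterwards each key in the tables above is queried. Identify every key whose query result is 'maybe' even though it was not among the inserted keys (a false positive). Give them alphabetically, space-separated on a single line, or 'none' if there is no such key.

Start: bits=00000000000
After insert 'gnu': sets bits 5 9 10 -> bits=00000100011
After insert 'yak': sets bits 2 4 8 -> bits=00101100111
After insert 'owl': sets bits 0 2 7 -> bits=10101101111
After insert 'eel': sets bits 1 2 7 -> bits=11101101111
Not inserted: elk hen rat — query each against bits=11101101111:
query elk: checks bit3=0, bit8=1 (has a 0) -> no => not a false positive
query hen: checks bit2=1, bit5=1, bit10=1 (all 1) -> maybe => FALSE POSITIVE
query rat: checks bit2=1, bit6=0 (has a 0) -> no => not a false positive
False positives (alphabetical): hen

Answer: hen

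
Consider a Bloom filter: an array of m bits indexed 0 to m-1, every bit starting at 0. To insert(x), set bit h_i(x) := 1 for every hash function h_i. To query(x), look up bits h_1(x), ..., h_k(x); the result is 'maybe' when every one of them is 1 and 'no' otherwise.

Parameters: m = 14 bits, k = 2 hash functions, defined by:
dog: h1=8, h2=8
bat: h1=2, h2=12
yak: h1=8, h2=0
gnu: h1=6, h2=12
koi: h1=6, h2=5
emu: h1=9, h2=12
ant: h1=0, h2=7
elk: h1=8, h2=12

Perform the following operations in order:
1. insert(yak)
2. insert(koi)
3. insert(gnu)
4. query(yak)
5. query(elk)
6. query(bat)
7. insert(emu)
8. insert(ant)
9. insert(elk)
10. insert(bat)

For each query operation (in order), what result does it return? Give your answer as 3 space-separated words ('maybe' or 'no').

Start: bits=00000000000000
Op 1: insert yak -> sets bits 0 8 -> bits=10000000100000
Op 2: insert koi -> sets bits 5 6 -> bits=10000110100000
Op 3: insert gnu -> sets bits 6 12 -> bits=10000110100010
Op 4: query yak -> checks bit0=1, bit8=1 (all 1) -> maybe
Op 5: query elk -> checks bit8=1, bit12=1 (all 1) -> maybe
Op 6: query bat -> checks bit2=0, bit12=1 (has a 0) -> no
Op 7: insert emu -> sets bits 9 12 -> bits=10000110110010
Op 8: insert ant -> sets bits 0 7 -> bits=10000111110010
Op 9: insert elk -> sets bits 8 12 -> bits=10000111110010
Op 10: insert bat -> sets bits 2 12 -> bits=10100111110010
Query results in order: maybe maybe no

Answer: maybe maybe no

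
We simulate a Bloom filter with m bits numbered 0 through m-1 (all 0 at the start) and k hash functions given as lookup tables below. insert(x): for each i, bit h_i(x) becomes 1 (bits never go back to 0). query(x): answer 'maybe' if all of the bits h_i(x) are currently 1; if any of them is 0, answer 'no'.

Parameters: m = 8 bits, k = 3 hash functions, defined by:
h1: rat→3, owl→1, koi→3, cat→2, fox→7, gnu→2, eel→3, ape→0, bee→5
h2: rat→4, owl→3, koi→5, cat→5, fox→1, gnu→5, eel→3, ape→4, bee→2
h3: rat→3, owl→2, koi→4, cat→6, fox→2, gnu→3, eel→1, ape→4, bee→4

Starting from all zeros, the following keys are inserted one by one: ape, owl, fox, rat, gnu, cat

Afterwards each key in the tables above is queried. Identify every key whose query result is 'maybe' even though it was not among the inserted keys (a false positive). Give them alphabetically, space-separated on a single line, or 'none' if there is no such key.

Start: bits=00000000
After insert 'ape': sets bits 0 4 -> bits=10001000
After insert 'owl': sets bits 1 2 3 -> bits=11111000
After insert 'fox': sets bits 1 2 7 -> bits=11111001
After insert 'rat': sets bits 3 4 -> bits=11111001
After insert 'gnu': sets bits 2 3 5 -> bits=11111101
After insert 'cat': sets bits 2 5 6 -> bits=11111111
Not inserted: bee eel koi — query each against bits=11111111:
query bee: checks bit2=1, bit4=1, bit5=1 (all 1) -> maybe => FALSE POSITIVE
query eel: checks bit1=1, bit3=1 (all 1) -> maybe => FALSE POSITIVE
query koi: checks bit3=1, bit4=1, bit5=1 (all 1) -> maybe => FALSE POSITIVE
False positives (alphabetical): bee eel koi

Answer: bee eel koi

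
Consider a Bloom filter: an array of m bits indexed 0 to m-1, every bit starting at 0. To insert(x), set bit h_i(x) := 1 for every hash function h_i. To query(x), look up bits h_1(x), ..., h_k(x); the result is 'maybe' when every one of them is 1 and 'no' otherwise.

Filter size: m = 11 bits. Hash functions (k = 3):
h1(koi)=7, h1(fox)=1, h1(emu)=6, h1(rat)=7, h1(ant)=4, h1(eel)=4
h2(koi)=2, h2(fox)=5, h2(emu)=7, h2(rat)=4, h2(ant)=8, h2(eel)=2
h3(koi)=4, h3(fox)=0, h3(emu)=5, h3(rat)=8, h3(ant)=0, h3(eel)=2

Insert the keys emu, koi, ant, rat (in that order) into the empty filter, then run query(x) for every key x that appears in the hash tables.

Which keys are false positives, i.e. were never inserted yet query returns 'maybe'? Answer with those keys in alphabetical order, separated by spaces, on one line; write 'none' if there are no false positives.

Answer: eel

Derivation:
Start: bits=00000000000
After insert 'emu': sets bits 5 6 7 -> bits=00000111000
After insert 'koi': sets bits 2 4 7 -> bits=00101111000
After insert 'ant': sets bits 0 4 8 -> bits=10101111100
After insert 'rat': sets bits 4 7 8 -> bits=10101111100
Not inserted: eel fox — query each against bits=10101111100:
query eel: checks bit2=1, bit4=1 (all 1) -> maybe => FALSE POSITIVE
query fox: checks bit0=1, bit1=0, bit5=1 (has a 0) -> no => not a false positive
False positives (alphabetical): eel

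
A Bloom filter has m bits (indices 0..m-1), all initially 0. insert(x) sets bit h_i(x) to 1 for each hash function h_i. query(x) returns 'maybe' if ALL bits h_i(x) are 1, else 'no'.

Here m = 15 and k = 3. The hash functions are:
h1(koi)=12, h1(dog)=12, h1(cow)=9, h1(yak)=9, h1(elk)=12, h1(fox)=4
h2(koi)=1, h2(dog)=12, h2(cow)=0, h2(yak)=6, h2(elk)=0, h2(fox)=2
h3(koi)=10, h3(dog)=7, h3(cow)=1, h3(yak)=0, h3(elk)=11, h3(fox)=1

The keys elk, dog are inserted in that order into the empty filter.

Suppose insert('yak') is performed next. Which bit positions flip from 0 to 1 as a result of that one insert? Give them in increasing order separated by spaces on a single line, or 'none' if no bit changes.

Answer: 6 9

Derivation:
Start: bits=000000000000000
After insert 'elk': sets bits 0 11 12 -> bits=100000000001100
After insert 'dog': sets bits 7 12 -> bits=100000010001100
insert 'yak' would touch bits 0 6 9; currently bit0=1, bit6=0, bit9=0
Bits that are 0 among those (would change 0->1): 6 9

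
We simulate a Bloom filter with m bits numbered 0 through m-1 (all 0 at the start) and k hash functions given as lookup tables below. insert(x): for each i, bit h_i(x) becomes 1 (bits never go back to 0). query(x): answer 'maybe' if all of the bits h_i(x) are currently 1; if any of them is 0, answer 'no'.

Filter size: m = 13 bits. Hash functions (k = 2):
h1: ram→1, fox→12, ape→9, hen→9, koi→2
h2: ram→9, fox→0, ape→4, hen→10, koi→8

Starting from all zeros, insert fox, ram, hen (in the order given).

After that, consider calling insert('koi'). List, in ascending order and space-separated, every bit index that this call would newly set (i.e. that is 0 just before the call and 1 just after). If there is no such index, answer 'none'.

Answer: 2 8

Derivation:
Start: bits=0000000000000
After insert 'fox': sets bits 0 12 -> bits=1000000000001
After insert 'ram': sets bits 1 9 -> bits=1100000001001
After insert 'hen': sets bits 9 10 -> bits=1100000001101
insert 'koi' would touch bits 2 8; currently bit2=0, bit8=0
Bits that are 0 among those (would change 0->1): 2 8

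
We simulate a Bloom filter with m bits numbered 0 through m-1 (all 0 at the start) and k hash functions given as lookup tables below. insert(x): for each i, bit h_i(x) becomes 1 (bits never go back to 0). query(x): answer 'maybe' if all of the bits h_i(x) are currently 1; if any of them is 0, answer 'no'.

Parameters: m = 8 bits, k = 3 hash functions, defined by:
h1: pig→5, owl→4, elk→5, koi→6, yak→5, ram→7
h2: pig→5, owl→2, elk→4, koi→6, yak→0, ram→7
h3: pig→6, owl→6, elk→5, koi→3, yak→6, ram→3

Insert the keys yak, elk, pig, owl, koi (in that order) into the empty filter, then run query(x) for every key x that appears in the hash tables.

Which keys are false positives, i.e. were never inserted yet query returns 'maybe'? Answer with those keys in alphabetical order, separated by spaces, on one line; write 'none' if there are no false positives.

Start: bits=00000000
After insert 'yak': sets bits 0 5 6 -> bits=10000110
After insert 'elk': sets bits 4 5 -> bits=10001110
After insert 'pig': sets bits 5 6 -> bits=10001110
After insert 'owl': sets bits 2 4 6 -> bits=10101110
After insert 'koi': sets bits 3 6 -> bits=10111110
Not inserted: ram — query each against bits=10111110:
query ram: checks bit3=1, bit7=0 (has a 0) -> no => not a false positive
False positives (alphabetical): none

Answer: none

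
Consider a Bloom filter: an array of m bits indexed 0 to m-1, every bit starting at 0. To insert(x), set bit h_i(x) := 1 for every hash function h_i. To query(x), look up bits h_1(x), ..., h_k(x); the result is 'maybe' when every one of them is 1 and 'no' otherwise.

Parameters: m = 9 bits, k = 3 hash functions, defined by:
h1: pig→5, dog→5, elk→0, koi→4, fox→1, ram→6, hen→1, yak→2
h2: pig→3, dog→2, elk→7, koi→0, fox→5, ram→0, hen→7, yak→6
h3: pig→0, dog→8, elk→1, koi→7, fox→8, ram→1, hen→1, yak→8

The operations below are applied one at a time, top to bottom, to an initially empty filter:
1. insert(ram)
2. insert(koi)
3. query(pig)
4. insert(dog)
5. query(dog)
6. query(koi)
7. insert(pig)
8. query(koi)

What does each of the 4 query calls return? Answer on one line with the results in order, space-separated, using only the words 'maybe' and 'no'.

Answer: no maybe maybe maybe

Derivation:
Start: bits=000000000
Op 1: insert ram -> sets bits 0 1 6 -> bits=110000100
Op 2: insert koi -> sets bits 0 4 7 -> bits=110010110
Op 3: query pig -> checks bit0=1, bit3=0, bit5=0 (has a 0) -> no
Op 4: insert dog -> sets bits 2 5 8 -> bits=111011111
Op 5: query dog -> checks bit2=1, bit5=1, bit8=1 (all 1) -> maybe
Op 6: query koi -> checks bit0=1, bit4=1, bit7=1 (all 1) -> maybe
Op 7: insert pig -> sets bits 0 3 5 -> bits=111111111
Op 8: query koi -> checks bit0=1, bit4=1, bit7=1 (all 1) -> maybe
Query results in order: no maybe maybe maybe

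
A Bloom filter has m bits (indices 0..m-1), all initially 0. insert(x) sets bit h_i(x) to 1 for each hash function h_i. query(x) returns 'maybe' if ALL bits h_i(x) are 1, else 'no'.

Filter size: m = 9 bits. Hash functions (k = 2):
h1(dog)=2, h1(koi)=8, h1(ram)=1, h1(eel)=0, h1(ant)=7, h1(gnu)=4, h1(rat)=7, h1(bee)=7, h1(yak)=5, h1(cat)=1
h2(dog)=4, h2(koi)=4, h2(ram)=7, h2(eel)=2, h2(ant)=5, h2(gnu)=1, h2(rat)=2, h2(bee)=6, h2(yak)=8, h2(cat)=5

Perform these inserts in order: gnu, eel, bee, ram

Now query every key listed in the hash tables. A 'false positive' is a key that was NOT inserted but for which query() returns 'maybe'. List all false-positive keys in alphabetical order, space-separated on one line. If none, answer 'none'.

Start: bits=000000000
After insert 'gnu': sets bits 1 4 -> bits=010010000
After insert 'eel': sets bits 0 2 -> bits=111010000
After insert 'bee': sets bits 6 7 -> bits=111010110
After insert 'ram': sets bits 1 7 -> bits=111010110
Not inserted: ant cat dog koi rat yak — query each against bits=111010110:
query ant: checks bit5=0, bit7=1 (has a 0) -> no => not a false positive
query cat: checks bit1=1, bit5=0 (has a 0) -> no => not a false positive
query dog: checks bit2=1, bit4=1 (all 1) -> maybe => FALSE POSITIVE
query koi: checks bit4=1, bit8=0 (has a 0) -> no => not a false positive
query rat: checks bit2=1, bit7=1 (all 1) -> maybe => FALSE POSITIVE
query yak: checks bit5=0, bit8=0 (has a 0) -> no => not a false positive
False positives (alphabetical): dog rat

Answer: dog rat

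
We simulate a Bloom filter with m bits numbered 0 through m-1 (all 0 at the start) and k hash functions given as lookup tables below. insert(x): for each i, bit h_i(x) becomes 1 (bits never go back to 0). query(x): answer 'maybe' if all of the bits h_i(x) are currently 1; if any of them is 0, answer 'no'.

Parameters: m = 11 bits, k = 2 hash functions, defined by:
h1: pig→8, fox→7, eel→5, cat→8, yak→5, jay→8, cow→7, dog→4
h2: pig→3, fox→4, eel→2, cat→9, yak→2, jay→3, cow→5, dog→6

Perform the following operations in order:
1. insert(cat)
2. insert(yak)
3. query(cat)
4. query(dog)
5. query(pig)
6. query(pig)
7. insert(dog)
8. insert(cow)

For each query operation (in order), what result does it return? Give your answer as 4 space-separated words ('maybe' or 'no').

Answer: maybe no no no

Derivation:
Start: bits=00000000000
Op 1: insert cat -> sets bits 8 9 -> bits=00000000110
Op 2: insert yak -> sets bits 2 5 -> bits=00100100110
Op 3: query cat -> checks bit8=1, bit9=1 (all 1) -> maybe
Op 4: query dog -> checks bit4=0, bit6=0 (has a 0) -> no
Op 5: query pig -> checks bit3=0, bit8=1 (has a 0) -> no
Op 6: query pig -> checks bit3=0, bit8=1 (has a 0) -> no
Op 7: insert dog -> sets bits 4 6 -> bits=00101110110
Op 8: insert cow -> sets bits 5 7 -> bits=00101111110
Query results in order: maybe no no no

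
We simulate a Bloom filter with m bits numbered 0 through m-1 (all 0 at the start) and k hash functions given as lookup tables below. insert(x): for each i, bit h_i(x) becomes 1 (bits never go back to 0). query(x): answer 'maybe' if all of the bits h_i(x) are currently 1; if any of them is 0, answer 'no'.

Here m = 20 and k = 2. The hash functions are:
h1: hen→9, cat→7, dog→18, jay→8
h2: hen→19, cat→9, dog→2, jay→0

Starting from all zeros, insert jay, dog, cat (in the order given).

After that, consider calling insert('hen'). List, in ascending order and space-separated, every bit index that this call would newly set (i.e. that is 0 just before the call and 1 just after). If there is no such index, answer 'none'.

Start: bits=00000000000000000000
After insert 'jay': sets bits 0 8 -> bits=10000000100000000000
After insert 'dog': sets bits 2 18 -> bits=10100000100000000010
After insert 'cat': sets bits 7 9 -> bits=10100001110000000010
insert 'hen' would touch bits 9 19; currently bit9=1, bit19=0
Bits that are 0 among those (would change 0->1): 19

Answer: 19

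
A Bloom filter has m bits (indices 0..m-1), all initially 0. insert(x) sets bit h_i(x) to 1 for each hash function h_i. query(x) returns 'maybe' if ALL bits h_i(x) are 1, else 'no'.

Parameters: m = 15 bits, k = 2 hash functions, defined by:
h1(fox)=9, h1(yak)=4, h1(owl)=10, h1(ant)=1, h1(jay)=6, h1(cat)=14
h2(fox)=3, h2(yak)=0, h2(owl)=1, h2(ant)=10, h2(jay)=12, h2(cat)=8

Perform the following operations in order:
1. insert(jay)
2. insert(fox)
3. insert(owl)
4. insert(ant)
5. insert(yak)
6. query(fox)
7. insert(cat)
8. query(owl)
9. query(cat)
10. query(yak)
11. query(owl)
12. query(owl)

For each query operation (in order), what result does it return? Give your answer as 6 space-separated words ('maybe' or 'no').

Answer: maybe maybe maybe maybe maybe maybe

Derivation:
Start: bits=000000000000000
Op 1: insert jay -> sets bits 6 12 -> bits=000000100000100
Op 2: insert fox -> sets bits 3 9 -> bits=000100100100100
Op 3: insert owl -> sets bits 1 10 -> bits=010100100110100
Op 4: insert ant -> sets bits 1 10 -> bits=010100100110100
Op 5: insert yak -> sets bits 0 4 -> bits=110110100110100
Op 6: query fox -> checks bit3=1, bit9=1 (all 1) -> maybe
Op 7: insert cat -> sets bits 8 14 -> bits=110110101110101
Op 8: query owl -> checks bit1=1, bit10=1 (all 1) -> maybe
Op 9: query cat -> checks bit8=1, bit14=1 (all 1) -> maybe
Op 10: query yak -> checks bit0=1, bit4=1 (all 1) -> maybe
Op 11: query owl -> checks bit1=1, bit10=1 (all 1) -> maybe
Op 12: query owl -> checks bit1=1, bit10=1 (all 1) -> maybe
Query results in order: maybe maybe maybe maybe maybe maybe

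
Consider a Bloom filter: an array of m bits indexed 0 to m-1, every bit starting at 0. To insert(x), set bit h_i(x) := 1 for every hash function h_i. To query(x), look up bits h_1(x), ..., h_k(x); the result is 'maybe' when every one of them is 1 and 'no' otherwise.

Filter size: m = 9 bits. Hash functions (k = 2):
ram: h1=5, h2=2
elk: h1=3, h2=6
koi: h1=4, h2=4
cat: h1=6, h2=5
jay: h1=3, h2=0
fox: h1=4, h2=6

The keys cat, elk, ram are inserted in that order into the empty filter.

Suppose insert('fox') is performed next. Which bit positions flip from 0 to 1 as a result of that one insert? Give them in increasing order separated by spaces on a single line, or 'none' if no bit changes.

Start: bits=000000000
After insert 'cat': sets bits 5 6 -> bits=000001100
After insert 'elk': sets bits 3 6 -> bits=000101100
After insert 'ram': sets bits 2 5 -> bits=001101100
insert 'fox' would touch bits 4 6; currently bit4=0, bit6=1
Bits that are 0 among those (would change 0->1): 4

Answer: 4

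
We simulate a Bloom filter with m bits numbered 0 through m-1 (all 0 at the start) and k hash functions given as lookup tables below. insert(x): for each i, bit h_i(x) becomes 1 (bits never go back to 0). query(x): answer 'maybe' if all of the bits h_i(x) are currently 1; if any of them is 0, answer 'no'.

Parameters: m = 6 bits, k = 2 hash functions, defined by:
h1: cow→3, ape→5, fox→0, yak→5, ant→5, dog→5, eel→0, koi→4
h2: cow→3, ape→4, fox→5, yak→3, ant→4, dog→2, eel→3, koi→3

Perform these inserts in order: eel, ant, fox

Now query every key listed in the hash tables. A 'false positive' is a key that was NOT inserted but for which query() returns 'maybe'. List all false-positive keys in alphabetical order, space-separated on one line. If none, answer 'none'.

Start: bits=000000
After insert 'eel': sets bits 0 3 -> bits=100100
After insert 'ant': sets bits 4 5 -> bits=100111
After insert 'fox': sets bits 0 5 -> bits=100111
Not inserted: ape cow dog koi yak — query each against bits=100111:
query ape: checks bit4=1, bit5=1 (all 1) -> maybe => FALSE POSITIVE
query cow: checks bit3=1 (all 1) -> maybe => FALSE POSITIVE
query dog: checks bit2=0, bit5=1 (has a 0) -> no => not a false positive
query koi: checks bit3=1, bit4=1 (all 1) -> maybe => FALSE POSITIVE
query yak: checks bit3=1, bit5=1 (all 1) -> maybe => FALSE POSITIVE
False positives (alphabetical): ape cow koi yak

Answer: ape cow koi yak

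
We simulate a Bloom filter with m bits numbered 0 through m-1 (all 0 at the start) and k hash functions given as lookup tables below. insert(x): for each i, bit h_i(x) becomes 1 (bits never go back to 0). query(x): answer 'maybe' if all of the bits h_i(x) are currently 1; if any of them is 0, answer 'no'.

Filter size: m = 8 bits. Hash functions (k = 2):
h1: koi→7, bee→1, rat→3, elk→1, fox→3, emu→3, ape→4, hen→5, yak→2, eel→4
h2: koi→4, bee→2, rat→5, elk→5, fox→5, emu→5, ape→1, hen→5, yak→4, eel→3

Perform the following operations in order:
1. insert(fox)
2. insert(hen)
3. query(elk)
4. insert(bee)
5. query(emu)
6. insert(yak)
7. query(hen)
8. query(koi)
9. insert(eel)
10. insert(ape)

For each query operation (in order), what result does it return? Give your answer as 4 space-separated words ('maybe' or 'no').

Answer: no maybe maybe no

Derivation:
Start: bits=00000000
Op 1: insert fox -> sets bits 3 5 -> bits=00010100
Op 2: insert hen -> sets bits 5 -> bits=00010100
Op 3: query elk -> checks bit1=0, bit5=1 (has a 0) -> no
Op 4: insert bee -> sets bits 1 2 -> bits=01110100
Op 5: query emu -> checks bit3=1, bit5=1 (all 1) -> maybe
Op 6: insert yak -> sets bits 2 4 -> bits=01111100
Op 7: query hen -> checks bit5=1 (all 1) -> maybe
Op 8: query koi -> checks bit4=1, bit7=0 (has a 0) -> no
Op 9: insert eel -> sets bits 3 4 -> bits=01111100
Op 10: insert ape -> sets bits 1 4 -> bits=01111100
Query results in order: no maybe maybe no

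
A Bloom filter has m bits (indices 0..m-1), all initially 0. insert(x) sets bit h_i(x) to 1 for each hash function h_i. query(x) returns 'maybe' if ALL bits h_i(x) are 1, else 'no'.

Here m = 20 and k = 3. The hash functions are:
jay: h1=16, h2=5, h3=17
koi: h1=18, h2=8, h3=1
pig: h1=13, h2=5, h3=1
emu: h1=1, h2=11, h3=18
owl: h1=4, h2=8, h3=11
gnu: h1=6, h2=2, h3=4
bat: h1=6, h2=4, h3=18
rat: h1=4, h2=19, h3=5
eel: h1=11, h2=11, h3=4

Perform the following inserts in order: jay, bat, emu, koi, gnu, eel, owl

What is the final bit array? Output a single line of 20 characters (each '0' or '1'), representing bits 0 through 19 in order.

Start: bits=00000000000000000000
After insert 'jay': sets bits 5 16 17 -> bits=00000100000000001100
After insert 'bat': sets bits 4 6 18 -> bits=00001110000000001110
After insert 'emu': sets bits 1 11 18 -> bits=01001110000100001110
After insert 'koi': sets bits 1 8 18 -> bits=01001110100100001110
After insert 'gnu': sets bits 2 4 6 -> bits=01101110100100001110
After insert 'eel': sets bits 4 11 -> bits=01101110100100001110
After insert 'owl': sets bits 4 8 11 -> bits=01101110100100001110

Answer: 01101110100100001110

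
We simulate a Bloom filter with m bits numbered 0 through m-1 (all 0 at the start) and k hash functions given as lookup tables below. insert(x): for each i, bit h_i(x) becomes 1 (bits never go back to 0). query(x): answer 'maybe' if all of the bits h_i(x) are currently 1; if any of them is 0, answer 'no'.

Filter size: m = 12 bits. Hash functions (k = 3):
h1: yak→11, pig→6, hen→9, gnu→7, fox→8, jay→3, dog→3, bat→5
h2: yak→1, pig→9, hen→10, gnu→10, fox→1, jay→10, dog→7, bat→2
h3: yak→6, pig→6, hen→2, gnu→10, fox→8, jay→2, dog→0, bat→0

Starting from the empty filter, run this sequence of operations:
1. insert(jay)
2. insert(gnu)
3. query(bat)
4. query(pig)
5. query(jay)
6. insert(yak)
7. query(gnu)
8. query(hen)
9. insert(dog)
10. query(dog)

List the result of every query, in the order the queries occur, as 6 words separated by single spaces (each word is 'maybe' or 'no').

Start: bits=000000000000
Op 1: insert jay -> sets bits 2 3 10 -> bits=001100000010
Op 2: insert gnu -> sets bits 7 10 -> bits=001100010010
Op 3: query bat -> checks bit0=0, bit2=1, bit5=0 (has a 0) -> no
Op 4: query pig -> checks bit6=0, bit9=0 (has a 0) -> no
Op 5: query jay -> checks bit2=1, bit3=1, bit10=1 (all 1) -> maybe
Op 6: insert yak -> sets bits 1 6 11 -> bits=011100110011
Op 7: query gnu -> checks bit7=1, bit10=1 (all 1) -> maybe
Op 8: query hen -> checks bit2=1, bit9=0, bit10=1 (has a 0) -> no
Op 9: insert dog -> sets bits 0 3 7 -> bits=111100110011
Op 10: query dog -> checks bit0=1, bit3=1, bit7=1 (all 1) -> maybe
Query results in order: no no maybe maybe no maybe

Answer: no no maybe maybe no maybe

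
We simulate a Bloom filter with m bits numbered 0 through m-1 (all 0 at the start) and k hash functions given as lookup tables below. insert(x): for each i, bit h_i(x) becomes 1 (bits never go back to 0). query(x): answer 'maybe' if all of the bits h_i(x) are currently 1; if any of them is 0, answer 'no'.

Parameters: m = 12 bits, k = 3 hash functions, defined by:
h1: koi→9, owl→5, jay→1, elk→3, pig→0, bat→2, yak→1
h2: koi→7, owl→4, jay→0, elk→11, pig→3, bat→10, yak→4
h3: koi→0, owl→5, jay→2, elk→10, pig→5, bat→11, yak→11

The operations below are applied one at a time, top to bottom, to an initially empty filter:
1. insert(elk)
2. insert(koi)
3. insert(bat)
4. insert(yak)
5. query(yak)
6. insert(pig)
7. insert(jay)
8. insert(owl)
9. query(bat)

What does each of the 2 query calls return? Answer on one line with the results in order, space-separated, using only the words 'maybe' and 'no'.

Start: bits=000000000000
Op 1: insert elk -> sets bits 3 10 11 -> bits=000100000011
Op 2: insert koi -> sets bits 0 7 9 -> bits=100100010111
Op 3: insert bat -> sets bits 2 10 11 -> bits=101100010111
Op 4: insert yak -> sets bits 1 4 11 -> bits=111110010111
Op 5: query yak -> checks bit1=1, bit4=1, bit11=1 (all 1) -> maybe
Op 6: insert pig -> sets bits 0 3 5 -> bits=111111010111
Op 7: insert jay -> sets bits 0 1 2 -> bits=111111010111
Op 8: insert owl -> sets bits 4 5 -> bits=111111010111
Op 9: query bat -> checks bit2=1, bit10=1, bit11=1 (all 1) -> maybe
Query results in order: maybe maybe

Answer: maybe maybe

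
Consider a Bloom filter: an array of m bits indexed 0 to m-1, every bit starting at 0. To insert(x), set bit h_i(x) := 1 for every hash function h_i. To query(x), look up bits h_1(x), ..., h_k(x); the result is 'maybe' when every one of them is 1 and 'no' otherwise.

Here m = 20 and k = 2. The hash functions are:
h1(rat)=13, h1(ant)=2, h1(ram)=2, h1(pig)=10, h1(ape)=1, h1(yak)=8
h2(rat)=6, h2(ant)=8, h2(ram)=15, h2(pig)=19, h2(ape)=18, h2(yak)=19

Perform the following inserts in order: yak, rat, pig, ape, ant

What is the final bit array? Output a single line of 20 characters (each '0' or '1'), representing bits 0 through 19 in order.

Start: bits=00000000000000000000
After insert 'yak': sets bits 8 19 -> bits=00000000100000000001
After insert 'rat': sets bits 6 13 -> bits=00000010100001000001
After insert 'pig': sets bits 10 19 -> bits=00000010101001000001
After insert 'ape': sets bits 1 18 -> bits=01000010101001000011
After insert 'ant': sets bits 2 8 -> bits=01100010101001000011

Answer: 01100010101001000011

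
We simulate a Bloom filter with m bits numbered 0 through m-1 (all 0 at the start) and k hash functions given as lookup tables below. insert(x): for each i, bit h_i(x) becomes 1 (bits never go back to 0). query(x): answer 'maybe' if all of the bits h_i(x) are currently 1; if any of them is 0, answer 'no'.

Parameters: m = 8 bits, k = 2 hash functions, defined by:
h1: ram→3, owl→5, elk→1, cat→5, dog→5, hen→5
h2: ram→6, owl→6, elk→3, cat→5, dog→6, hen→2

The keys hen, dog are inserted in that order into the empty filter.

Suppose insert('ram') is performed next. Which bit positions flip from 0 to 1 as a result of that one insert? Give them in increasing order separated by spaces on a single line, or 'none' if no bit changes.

Start: bits=00000000
After insert 'hen': sets bits 2 5 -> bits=00100100
After insert 'dog': sets bits 5 6 -> bits=00100110
insert 'ram' would touch bits 3 6; currently bit3=0, bit6=1
Bits that are 0 among those (would change 0->1): 3

Answer: 3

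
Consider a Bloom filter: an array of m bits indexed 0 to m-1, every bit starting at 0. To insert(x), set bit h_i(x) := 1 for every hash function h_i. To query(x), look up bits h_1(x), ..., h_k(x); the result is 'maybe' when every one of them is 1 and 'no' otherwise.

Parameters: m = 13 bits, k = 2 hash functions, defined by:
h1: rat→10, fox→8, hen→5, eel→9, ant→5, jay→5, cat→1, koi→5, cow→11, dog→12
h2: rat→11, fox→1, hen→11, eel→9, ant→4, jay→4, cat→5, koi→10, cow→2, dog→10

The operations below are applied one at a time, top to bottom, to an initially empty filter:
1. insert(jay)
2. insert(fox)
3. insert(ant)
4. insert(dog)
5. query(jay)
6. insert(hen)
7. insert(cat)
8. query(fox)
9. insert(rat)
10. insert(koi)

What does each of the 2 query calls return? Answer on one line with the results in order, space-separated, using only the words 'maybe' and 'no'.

Answer: maybe maybe

Derivation:
Start: bits=0000000000000
Op 1: insert jay -> sets bits 4 5 -> bits=0000110000000
Op 2: insert fox -> sets bits 1 8 -> bits=0100110010000
Op 3: insert ant -> sets bits 4 5 -> bits=0100110010000
Op 4: insert dog -> sets bits 10 12 -> bits=0100110010101
Op 5: query jay -> checks bit4=1, bit5=1 (all 1) -> maybe
Op 6: insert hen -> sets bits 5 11 -> bits=0100110010111
Op 7: insert cat -> sets bits 1 5 -> bits=0100110010111
Op 8: query fox -> checks bit1=1, bit8=1 (all 1) -> maybe
Op 9: insert rat -> sets bits 10 11 -> bits=0100110010111
Op 10: insert koi -> sets bits 5 10 -> bits=0100110010111
Query results in order: maybe maybe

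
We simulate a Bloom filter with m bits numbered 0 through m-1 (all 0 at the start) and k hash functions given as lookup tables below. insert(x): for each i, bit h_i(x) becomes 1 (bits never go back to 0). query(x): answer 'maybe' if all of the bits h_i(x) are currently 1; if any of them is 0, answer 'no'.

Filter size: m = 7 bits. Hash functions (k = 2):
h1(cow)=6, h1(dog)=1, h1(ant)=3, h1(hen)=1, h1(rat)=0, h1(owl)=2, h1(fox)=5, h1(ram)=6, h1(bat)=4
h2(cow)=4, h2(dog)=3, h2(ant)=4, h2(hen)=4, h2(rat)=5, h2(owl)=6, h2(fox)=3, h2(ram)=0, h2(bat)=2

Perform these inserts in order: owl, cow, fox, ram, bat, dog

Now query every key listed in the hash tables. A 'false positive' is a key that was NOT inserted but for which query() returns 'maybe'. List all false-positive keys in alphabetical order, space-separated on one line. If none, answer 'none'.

Answer: ant hen rat

Derivation:
Start: bits=0000000
After insert 'owl': sets bits 2 6 -> bits=0010001
After insert 'cow': sets bits 4 6 -> bits=0010101
After insert 'fox': sets bits 3 5 -> bits=0011111
After insert 'ram': sets bits 0 6 -> bits=1011111
After insert 'bat': sets bits 2 4 -> bits=1011111
After insert 'dog': sets bits 1 3 -> bits=1111111
Not inserted: ant hen rat — query each against bits=1111111:
query ant: checks bit3=1, bit4=1 (all 1) -> maybe => FALSE POSITIVE
query hen: checks bit1=1, bit4=1 (all 1) -> maybe => FALSE POSITIVE
query rat: checks bit0=1, bit5=1 (all 1) -> maybe => FALSE POSITIVE
False positives (alphabetical): ant hen rat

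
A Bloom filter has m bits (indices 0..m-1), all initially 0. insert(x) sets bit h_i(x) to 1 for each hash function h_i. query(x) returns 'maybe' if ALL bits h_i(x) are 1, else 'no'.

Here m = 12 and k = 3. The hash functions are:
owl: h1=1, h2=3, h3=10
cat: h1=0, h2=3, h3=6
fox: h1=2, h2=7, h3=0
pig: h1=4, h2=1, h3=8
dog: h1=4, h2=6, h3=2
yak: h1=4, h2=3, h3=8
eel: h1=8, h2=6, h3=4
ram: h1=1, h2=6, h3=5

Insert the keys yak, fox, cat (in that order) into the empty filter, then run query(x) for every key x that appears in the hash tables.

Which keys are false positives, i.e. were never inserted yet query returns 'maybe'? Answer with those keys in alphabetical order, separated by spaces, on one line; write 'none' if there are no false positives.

Answer: dog eel

Derivation:
Start: bits=000000000000
After insert 'yak': sets bits 3 4 8 -> bits=000110001000
After insert 'fox': sets bits 0 2 7 -> bits=101110011000
After insert 'cat': sets bits 0 3 6 -> bits=101110111000
Not inserted: dog eel owl pig ram — query each against bits=101110111000:
query dog: checks bit2=1, bit4=1, bit6=1 (all 1) -> maybe => FALSE POSITIVE
query eel: checks bit4=1, bit6=1, bit8=1 (all 1) -> maybe => FALSE POSITIVE
query owl: checks bit1=0, bit3=1, bit10=0 (has a 0) -> no => not a false positive
query pig: checks bit1=0, bit4=1, bit8=1 (has a 0) -> no => not a false positive
query ram: checks bit1=0, bit5=0, bit6=1 (has a 0) -> no => not a false positive
False positives (alphabetical): dog eel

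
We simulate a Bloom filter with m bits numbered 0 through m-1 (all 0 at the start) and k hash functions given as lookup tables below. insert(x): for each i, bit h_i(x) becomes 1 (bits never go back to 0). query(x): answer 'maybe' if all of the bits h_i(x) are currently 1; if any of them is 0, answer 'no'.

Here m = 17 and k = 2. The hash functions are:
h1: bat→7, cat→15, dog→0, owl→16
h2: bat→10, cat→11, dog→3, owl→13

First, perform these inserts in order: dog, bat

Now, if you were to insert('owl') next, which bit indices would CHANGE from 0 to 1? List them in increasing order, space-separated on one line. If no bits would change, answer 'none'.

Answer: 13 16

Derivation:
Start: bits=00000000000000000
After insert 'dog': sets bits 0 3 -> bits=10010000000000000
After insert 'bat': sets bits 7 10 -> bits=10010001001000000
insert 'owl' would touch bits 13 16; currently bit13=0, bit16=0
Bits that are 0 among those (would change 0->1): 13 16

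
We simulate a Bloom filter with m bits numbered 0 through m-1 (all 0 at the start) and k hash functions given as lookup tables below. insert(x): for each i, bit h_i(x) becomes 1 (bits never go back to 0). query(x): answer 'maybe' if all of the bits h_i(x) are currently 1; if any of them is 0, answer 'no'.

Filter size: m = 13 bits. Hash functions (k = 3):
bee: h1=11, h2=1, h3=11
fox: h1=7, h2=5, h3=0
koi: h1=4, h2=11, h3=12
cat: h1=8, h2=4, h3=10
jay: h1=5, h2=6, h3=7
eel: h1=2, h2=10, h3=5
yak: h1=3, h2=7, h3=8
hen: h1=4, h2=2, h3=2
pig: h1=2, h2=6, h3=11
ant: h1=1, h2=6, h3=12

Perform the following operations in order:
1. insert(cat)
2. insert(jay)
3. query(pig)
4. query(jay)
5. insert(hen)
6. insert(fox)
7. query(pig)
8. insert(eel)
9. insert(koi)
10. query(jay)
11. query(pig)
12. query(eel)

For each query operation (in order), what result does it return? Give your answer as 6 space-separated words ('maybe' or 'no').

Answer: no maybe no maybe maybe maybe

Derivation:
Start: bits=0000000000000
Op 1: insert cat -> sets bits 4 8 10 -> bits=0000100010100
Op 2: insert jay -> sets bits 5 6 7 -> bits=0000111110100
Op 3: query pig -> checks bit2=0, bit6=1, bit11=0 (has a 0) -> no
Op 4: query jay -> checks bit5=1, bit6=1, bit7=1 (all 1) -> maybe
Op 5: insert hen -> sets bits 2 4 -> bits=0010111110100
Op 6: insert fox -> sets bits 0 5 7 -> bits=1010111110100
Op 7: query pig -> checks bit2=1, bit6=1, bit11=0 (has a 0) -> no
Op 8: insert eel -> sets bits 2 5 10 -> bits=1010111110100
Op 9: insert koi -> sets bits 4 11 12 -> bits=1010111110111
Op 10: query jay -> checks bit5=1, bit6=1, bit7=1 (all 1) -> maybe
Op 11: query pig -> checks bit2=1, bit6=1, bit11=1 (all 1) -> maybe
Op 12: query eel -> checks bit2=1, bit5=1, bit10=1 (all 1) -> maybe
Query results in order: no maybe no maybe maybe maybe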